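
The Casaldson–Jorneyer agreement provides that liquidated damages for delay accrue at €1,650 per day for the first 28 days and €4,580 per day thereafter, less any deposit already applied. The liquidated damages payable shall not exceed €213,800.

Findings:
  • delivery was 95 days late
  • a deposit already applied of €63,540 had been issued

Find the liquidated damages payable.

€213,800

First 28 days: 28 × €1,650 = €46,200
Remaining days: (95 − 28) × €4,580 = €306,860
Accrued per-day damages: €46,200 + €306,860 = €353,060
Less deposit already applied: €353,060 − €63,540 = €289,520
Cap at €213,800: €289,520 exceeds the cap → €213,800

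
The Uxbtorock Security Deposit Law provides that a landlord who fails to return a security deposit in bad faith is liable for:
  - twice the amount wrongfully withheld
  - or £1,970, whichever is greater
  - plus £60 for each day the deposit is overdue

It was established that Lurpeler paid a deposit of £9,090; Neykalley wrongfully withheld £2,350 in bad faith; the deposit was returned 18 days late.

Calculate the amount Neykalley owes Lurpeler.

Doubled: 2 × £2,350 = £4,700
Minimum £1,970: £4,700 meets the minimum, no increase.
Late-return penalty: 18 × £60 = £1,080
Damages plus late penalty: £4,700 + £1,080 = £5,780

Recovery: £5,780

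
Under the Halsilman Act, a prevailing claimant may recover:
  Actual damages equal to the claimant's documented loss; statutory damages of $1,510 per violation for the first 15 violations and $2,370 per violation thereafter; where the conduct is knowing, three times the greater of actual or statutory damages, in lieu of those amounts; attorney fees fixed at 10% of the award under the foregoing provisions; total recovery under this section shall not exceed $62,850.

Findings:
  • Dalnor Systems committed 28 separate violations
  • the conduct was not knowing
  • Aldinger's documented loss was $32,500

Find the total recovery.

First 15 violations: 15 × $1,510 = $22,650
Remaining violations: (28 − 15) × $2,370 = $30,810
Statutory damages: $22,650 + $30,810 = $53,460
Conduct not knowing: the in-lieu enhancement does not apply.
Actual plus statutory damages: $32,500 + $53,460 = $85,960
Attorney fees: 10% of $85,960 = $8,596
Total before cap: $85,960 + $8,596 = $94,556
Cap at $62,850: $94,556 exceeds the cap → $62,850

Total recovery: $62,850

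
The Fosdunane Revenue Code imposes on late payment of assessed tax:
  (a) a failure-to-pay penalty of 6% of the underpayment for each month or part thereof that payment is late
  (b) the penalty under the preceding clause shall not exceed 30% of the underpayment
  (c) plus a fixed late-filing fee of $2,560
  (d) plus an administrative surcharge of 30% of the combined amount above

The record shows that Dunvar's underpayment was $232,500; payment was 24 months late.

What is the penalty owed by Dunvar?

Accrued rate: 6% × 24 = 144%, capped at 30% → 30%
Failure-to-pay penalty: 30% of $232,500 = $69,750
Penalty before surcharge: $69,750 + $2,560 = $72,310
Administrative surcharge: 30% of $72,310 = $21,693
Total penalty: $72,310 + $21,693 = $94,003

Penalty: $94,003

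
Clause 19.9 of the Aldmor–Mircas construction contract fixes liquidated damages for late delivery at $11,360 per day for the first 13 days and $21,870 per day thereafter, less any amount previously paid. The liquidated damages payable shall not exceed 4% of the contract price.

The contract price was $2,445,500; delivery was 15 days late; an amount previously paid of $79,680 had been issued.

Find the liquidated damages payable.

First 13 days: 13 × $11,360 = $147,680
Remaining days: (15 − 13) × $21,870 = $43,740
Accrued per-day damages: $147,680 + $43,740 = $191,420
Less amount previously paid: $191,420 − $79,680 = $111,740
Cap: 4% of $2,445,500 = $97,820
Cap at $97,820: $111,740 exceeds the cap → $97,820

$97,820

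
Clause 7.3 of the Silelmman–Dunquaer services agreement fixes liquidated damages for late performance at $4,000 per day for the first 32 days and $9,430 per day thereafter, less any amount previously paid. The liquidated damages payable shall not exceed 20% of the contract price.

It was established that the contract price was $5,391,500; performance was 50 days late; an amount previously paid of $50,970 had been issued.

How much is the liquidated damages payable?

$246,770

First 32 days: 32 × $4,000 = $128,000
Remaining days: (50 − 32) × $9,430 = $169,740
Accrued per-day damages: $128,000 + $169,740 = $297,740
Less amount previously paid: $297,740 − $50,970 = $246,770
Cap: 20% of $5,391,500 = $1,078,300
Cap at $1,078,300: $246,770 is within the cap, no reduction.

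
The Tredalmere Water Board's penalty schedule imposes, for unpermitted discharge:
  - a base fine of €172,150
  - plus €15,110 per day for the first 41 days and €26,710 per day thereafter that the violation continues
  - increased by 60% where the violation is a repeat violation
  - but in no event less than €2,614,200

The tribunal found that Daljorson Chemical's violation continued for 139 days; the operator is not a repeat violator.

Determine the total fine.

First 41 days: 41 × €15,110 = €619,510
Remaining days: (139 − 41) × €26,710 = €2,617,580
Per-day component: €619,510 + €2,617,580 = €3,237,090
Base plus per-day: €172,150 + €3,237,090 = €3,409,240
The operator is not a repeat violator: no 60% increase.
Minimum €2,614,200: €3,409,240 meets the minimum, no increase.

€3,409,240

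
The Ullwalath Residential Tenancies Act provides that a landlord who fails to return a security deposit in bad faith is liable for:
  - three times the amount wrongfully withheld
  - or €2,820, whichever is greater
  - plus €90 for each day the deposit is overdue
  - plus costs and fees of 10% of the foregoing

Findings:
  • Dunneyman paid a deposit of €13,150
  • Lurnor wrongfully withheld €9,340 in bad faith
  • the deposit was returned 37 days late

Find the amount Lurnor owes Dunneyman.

Trebled: 3 × €9,340 = €28,020
Minimum €2,820: €28,020 meets the minimum, no increase.
Late-return penalty: 37 × €90 = €3,330
Damages plus late penalty: €28,020 + €3,330 = €31,350
Costs and fees: 10% of €31,350 = €3,135
Total recovery: €31,350 + €3,135 = €34,485

€34,485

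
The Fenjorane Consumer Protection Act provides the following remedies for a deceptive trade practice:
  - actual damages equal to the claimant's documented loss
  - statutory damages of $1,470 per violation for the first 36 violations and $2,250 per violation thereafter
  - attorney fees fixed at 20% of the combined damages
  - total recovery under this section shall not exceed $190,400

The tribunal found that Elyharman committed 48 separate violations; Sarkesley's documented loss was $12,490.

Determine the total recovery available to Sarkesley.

First 36 violations: 36 × $1,470 = $52,920
Remaining violations: (48 − 36) × $2,250 = $27,000
Statutory damages: $52,920 + $27,000 = $79,920
Combined damages: $12,490 + $79,920 = $92,410
Attorney fees: 20% of $92,410 = $18,482
Total before cap: $92,410 + $18,482 = $110,892
Cap at $190,400: $110,892 is within the cap, no reduction.

Total recovery: $110,892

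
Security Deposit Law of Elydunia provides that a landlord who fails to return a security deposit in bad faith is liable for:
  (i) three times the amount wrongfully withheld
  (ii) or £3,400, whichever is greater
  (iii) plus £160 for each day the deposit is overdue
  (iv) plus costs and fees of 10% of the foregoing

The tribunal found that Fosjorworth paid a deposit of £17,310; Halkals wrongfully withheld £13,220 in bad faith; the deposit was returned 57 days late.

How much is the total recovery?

Trebled: 3 × £13,220 = £39,660
Minimum £3,400: £39,660 meets the minimum, no increase.
Late-return penalty: 57 × £160 = £9,120
Damages plus late penalty: £39,660 + £9,120 = £48,780
Costs and fees: 10% of £48,780 = £4,878
Total recovery: £48,780 + £4,878 = £53,658

Recovery: £53,658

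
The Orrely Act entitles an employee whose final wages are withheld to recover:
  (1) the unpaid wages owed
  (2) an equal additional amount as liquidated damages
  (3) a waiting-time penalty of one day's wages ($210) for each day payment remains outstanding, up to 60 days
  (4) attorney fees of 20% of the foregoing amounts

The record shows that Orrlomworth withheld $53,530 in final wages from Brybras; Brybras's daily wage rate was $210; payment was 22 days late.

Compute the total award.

Liquidated damages (equal amount): $53,530
Penalty days: min(22, 60) = 22
Waiting-time penalty: 22 × $210 = $4,620
Subtotal: $53,530 + $53,530 + $4,620 = $111,680
Attorney fees: 20% of $111,680 = $22,336
Total award: $111,680 + $22,336 = $134,016

$134,016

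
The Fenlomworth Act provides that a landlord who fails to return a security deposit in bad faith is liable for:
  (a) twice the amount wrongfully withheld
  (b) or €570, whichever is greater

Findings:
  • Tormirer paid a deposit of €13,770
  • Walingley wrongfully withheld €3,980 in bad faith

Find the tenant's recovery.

Doubled: 2 × €3,980 = €7,960
Minimum €570: €7,960 meets the minimum, no increase.

€7,960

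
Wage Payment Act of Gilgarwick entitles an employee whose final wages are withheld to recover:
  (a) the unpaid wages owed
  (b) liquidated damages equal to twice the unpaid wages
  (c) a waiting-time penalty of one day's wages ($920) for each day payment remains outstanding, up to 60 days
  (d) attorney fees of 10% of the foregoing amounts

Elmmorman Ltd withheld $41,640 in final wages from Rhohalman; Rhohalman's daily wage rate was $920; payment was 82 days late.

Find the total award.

$198,132

Doubled: 2 × $41,640 = $83,280
Penalty days: min(82, 60) = 60
Waiting-time penalty: 60 × $920 = $55,200
Subtotal: $41,640 + $83,280 + $55,200 = $180,120
Attorney fees: 10% of $180,120 = $18,012
Total award: $180,120 + $18,012 = $198,132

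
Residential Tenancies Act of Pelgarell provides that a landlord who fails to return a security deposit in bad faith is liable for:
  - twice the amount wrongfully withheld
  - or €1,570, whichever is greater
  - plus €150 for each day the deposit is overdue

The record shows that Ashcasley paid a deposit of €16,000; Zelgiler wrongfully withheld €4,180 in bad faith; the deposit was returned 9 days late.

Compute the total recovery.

€9,710

Doubled: 2 × €4,180 = €8,360
Minimum €1,570: €8,360 meets the minimum, no increase.
Late-return penalty: 9 × €150 = €1,350
Damages plus late penalty: €8,360 + €1,350 = €9,710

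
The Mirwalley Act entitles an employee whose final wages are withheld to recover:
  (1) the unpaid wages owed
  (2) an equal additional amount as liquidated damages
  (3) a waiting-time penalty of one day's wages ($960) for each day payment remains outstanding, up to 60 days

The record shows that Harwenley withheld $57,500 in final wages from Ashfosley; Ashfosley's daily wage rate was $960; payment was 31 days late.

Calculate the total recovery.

$144,760

Liquidated damages (equal amount): $57,500
Penalty days: min(31, 60) = 31
Waiting-time penalty: 31 × $960 = $29,760
Total award: $57,500 + $57,500 + $29,760 = $144,760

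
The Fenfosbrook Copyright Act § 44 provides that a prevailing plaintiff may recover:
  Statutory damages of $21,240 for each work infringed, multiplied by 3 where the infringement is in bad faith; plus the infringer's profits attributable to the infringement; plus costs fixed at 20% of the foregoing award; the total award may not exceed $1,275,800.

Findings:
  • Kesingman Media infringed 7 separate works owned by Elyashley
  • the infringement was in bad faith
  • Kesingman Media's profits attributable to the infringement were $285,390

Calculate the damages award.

$877,716

Statutory damages: 7 × $21,240 = $148,680
Trebled: 3 × $148,680 = $446,040
Combined award: $446,040 + $285,390 = $731,430
Costs: 20% of $731,430 = $146,286
Award plus costs: $731,430 + $146,286 = $877,716
Cap at $1,275,800: $877,716 is within the cap, no reduction.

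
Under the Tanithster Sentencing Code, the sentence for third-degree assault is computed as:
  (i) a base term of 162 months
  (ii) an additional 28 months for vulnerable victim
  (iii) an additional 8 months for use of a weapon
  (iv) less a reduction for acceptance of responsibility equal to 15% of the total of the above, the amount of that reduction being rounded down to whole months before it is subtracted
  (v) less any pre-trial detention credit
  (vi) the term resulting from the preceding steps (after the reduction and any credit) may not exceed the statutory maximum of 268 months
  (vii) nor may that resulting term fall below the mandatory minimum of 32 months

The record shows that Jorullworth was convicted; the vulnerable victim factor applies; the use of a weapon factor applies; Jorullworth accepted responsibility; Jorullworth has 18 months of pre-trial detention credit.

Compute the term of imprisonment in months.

151 months

Vulnerable victim enhancement: +28 months
Use of a weapon enhancement: +8 months
Adjusted term: 162 months + 28 months + 8 months = 198 months
Acceptance of responsibility reduction: 15% of 198 months = 29 months (rounded down)
After reduction: 198 − 29 = 169 months
Less pre-trial detention credit: 169 months − 18 months = 151 months
Cap at 268 months: 151 months is within the cap, no reduction.
Minimum 32 months: 151 months meets the minimum, no increase.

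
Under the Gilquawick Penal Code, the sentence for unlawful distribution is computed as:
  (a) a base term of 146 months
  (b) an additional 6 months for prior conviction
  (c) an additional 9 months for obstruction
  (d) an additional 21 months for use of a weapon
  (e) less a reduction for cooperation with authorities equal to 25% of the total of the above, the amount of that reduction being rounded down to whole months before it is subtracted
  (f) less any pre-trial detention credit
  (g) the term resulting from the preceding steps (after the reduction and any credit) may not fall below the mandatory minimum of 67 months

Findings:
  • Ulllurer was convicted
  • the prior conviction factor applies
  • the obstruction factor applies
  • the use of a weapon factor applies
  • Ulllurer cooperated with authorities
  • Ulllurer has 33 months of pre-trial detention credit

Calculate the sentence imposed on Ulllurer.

Prior conviction enhancement: +6 months
Obstruction enhancement: +9 months
Use of a weapon enhancement: +21 months
Adjusted term: 146 months + 6 months + 9 months + 21 months = 182 months
Cooperation with authorities reduction: 25% of 182 months = 45 months (rounded down)
After reduction: 182 − 45 = 137 months
Less pre-trial detention credit: 137 months − 33 months = 104 months
Minimum 67 months: 104 months meets the minimum, no increase.

104 months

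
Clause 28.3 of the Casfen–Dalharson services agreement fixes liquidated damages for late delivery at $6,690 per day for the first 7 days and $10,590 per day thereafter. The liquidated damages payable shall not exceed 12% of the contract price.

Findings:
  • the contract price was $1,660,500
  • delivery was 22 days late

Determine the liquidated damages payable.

$199,260

First 7 days: 7 × $6,690 = $46,830
Remaining days: (22 − 7) × $10,590 = $158,850
Accrued per-day damages: $46,830 + $158,850 = $205,680
Cap: 12% of $1,660,500 = $199,260
Cap at $199,260: $205,680 exceeds the cap → $199,260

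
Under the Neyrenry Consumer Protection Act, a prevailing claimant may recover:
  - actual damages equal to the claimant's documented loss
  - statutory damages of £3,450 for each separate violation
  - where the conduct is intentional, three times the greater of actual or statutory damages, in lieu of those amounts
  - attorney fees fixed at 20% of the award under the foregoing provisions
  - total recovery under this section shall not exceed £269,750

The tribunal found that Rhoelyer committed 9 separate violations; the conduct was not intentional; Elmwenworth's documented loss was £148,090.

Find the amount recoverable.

£214,968

Statutory damages: 9 × £3,450 = £31,050
Conduct not intentional: the in-lieu enhancement does not apply.
Actual plus statutory damages: £148,090 + £31,050 = £179,140
Attorney fees: 20% of £179,140 = £35,828
Total before cap: £179,140 + £35,828 = £214,968
Cap at £269,750: £214,968 is within the cap, no reduction.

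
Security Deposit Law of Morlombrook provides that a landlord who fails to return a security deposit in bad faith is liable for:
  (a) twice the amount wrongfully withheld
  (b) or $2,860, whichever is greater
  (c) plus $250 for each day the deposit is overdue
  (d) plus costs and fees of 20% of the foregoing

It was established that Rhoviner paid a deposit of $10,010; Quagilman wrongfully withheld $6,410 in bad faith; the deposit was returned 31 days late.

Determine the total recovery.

Doubled: 2 × $6,410 = $12,820
Minimum $2,860: $12,820 meets the minimum, no increase.
Late-return penalty: 31 × $250 = $7,750
Damages plus late penalty: $12,820 + $7,750 = $20,570
Costs and fees: 20% of $20,570 = $4,114
Total recovery: $20,570 + $4,114 = $24,684

$24,684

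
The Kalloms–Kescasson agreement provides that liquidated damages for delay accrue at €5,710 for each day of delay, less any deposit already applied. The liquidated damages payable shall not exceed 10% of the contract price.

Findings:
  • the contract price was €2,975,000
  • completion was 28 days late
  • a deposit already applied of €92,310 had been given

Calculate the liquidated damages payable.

Per-day damages: 28 × €5,710 = €159,880
Less deposit already applied: €159,880 − €92,310 = €67,570
Cap: 10% of €2,975,000 = €297,500
Cap at €297,500: €67,570 is within the cap, no reduction.

€67,570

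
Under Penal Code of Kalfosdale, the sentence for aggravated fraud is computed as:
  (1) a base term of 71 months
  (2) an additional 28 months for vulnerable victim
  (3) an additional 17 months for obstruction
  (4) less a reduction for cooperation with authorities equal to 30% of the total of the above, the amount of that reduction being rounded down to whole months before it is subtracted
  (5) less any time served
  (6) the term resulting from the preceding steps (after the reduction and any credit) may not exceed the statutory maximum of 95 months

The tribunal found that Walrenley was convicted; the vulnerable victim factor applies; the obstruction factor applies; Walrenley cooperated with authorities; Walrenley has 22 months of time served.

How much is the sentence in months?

60 months

Vulnerable victim enhancement: +28 months
Obstruction enhancement: +17 months
Adjusted term: 71 months + 28 months + 17 months = 116 months
Cooperation with authorities reduction: 30% of 116 months = 34 months (rounded down)
After reduction: 116 − 34 = 82 months
Less time served: 82 months − 22 months = 60 months
Cap at 95 months: 60 months is within the cap, no reduction.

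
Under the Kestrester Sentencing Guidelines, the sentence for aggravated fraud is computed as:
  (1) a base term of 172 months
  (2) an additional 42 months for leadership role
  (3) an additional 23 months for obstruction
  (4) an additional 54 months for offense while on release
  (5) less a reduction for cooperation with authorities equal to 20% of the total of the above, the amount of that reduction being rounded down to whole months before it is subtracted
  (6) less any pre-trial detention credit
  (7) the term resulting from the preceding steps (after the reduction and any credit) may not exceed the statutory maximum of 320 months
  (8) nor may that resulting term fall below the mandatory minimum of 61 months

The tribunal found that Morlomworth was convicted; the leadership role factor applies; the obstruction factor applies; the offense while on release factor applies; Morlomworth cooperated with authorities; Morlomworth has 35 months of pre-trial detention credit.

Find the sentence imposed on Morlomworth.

198 months

Leadership role enhancement: +42 months
Obstruction enhancement: +23 months
Offense while on release enhancement: +54 months
Adjusted term: 172 months + 42 months + 23 months + 54 months = 291 months
Cooperation with authorities reduction: 20% of 291 months = 58 months (rounded down)
After reduction: 291 − 58 = 233 months
Less pre-trial detention credit: 233 months − 35 months = 198 months
Cap at 320 months: 198 months is within the cap, no reduction.
Minimum 61 months: 198 months meets the minimum, no increase.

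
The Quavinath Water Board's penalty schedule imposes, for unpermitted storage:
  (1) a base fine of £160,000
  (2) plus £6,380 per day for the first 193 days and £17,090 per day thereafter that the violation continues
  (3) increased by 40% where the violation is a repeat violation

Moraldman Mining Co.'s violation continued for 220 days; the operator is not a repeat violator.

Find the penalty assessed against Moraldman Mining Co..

First 193 days: 193 × £6,380 = £1,231,340
Remaining days: (220 − 193) × £17,090 = £461,430
Per-day component: £1,231,340 + £461,430 = £1,692,770
Base plus per-day: £160,000 + £1,692,770 = £1,852,770
The operator is not a repeat violator: no 40% increase.

Civil penalty: £1,852,770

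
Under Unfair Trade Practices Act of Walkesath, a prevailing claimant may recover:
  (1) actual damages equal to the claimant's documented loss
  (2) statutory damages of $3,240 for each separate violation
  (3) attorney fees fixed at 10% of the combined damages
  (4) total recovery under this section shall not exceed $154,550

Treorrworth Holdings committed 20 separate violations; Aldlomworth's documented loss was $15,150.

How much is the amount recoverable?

$87,945

Statutory damages: 20 × $3,240 = $64,800
Combined damages: $15,150 + $64,800 = $79,950
Attorney fees: 10% of $79,950 = $7,995
Total before cap: $79,950 + $7,995 = $87,945
Cap at $154,550: $87,945 is within the cap, no reduction.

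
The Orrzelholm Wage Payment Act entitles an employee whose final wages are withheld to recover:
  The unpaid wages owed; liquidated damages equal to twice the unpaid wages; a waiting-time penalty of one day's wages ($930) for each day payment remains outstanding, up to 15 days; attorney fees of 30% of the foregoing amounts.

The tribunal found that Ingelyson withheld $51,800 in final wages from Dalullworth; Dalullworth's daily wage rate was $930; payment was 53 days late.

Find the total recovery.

$220,155

Doubled: 2 × $51,800 = $103,600
Penalty days: min(53, 15) = 15
Waiting-time penalty: 15 × $930 = $13,950
Subtotal: $51,800 + $103,600 + $13,950 = $169,350
Attorney fees: 30% of $169,350 = $50,805
Total award: $169,350 + $50,805 = $220,155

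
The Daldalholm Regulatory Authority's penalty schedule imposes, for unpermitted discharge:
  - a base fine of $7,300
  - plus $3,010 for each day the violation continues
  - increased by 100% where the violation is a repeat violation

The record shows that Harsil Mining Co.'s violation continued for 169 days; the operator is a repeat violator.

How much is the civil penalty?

Per-day component: 169 × $3,010 = $508,690
Base plus per-day: $7,300 + $508,690 = $515,990
Enhancement: 100% of $515,990 = $515,990
Enhanced fine: $515,990 + $515,990 = $1,031,980

$1,031,980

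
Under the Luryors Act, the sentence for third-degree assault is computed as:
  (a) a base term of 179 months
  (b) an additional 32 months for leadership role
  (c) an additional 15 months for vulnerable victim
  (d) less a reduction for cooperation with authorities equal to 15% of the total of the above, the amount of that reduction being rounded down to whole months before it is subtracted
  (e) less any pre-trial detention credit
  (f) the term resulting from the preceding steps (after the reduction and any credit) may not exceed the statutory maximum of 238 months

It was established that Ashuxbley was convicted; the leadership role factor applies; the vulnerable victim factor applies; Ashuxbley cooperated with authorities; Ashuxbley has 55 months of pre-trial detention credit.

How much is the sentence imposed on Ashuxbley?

Leadership role enhancement: +32 months
Vulnerable victim enhancement: +15 months
Adjusted term: 179 months + 32 months + 15 months = 226 months
Cooperation with authorities reduction: 15% of 226 months = 33 months (rounded down)
After reduction: 226 − 33 = 193 months
Less pre-trial detention credit: 193 months − 55 months = 138 months
Cap at 238 months: 138 months is within the cap, no reduction.

138 months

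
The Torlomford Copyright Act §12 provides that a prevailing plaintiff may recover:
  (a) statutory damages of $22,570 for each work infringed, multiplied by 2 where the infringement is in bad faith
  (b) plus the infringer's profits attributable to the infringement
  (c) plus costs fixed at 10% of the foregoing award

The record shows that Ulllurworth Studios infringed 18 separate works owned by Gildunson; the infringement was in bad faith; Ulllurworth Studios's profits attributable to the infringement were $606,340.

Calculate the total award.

$1,560,746

Statutory damages: 18 × $22,570 = $406,260
Doubled: 2 × $406,260 = $812,520
Combined award: $812,520 + $606,340 = $1,418,860
Costs: 10% of $1,418,860 = $141,886
Award plus costs: $1,418,860 + $141,886 = $1,560,746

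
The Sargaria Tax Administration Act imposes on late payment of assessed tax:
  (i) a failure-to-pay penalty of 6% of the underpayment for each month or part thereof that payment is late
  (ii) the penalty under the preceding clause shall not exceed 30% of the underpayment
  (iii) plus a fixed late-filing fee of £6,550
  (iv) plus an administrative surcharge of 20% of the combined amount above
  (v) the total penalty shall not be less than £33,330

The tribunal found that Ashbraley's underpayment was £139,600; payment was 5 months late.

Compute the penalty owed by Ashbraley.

Accrued rate: 6% × 5 = 30%, capped at 30% → 30%
Failure-to-pay penalty: 30% of £139,600 = £41,880
Penalty before surcharge: £41,880 + £6,550 = £48,430
Administrative surcharge: 20% of £48,430 = £9,686
Total penalty: £48,430 + £9,686 = £58,116
Minimum £33,330: £58,116 meets the minimum, no increase.

£58,116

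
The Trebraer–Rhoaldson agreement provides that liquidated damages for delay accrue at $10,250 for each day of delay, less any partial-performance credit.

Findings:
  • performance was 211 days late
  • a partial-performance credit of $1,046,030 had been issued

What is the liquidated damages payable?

$1,116,720

Per-day damages: 211 × $10,250 = $2,162,750
Less partial-performance credit: $2,162,750 − $1,046,030 = $1,116,720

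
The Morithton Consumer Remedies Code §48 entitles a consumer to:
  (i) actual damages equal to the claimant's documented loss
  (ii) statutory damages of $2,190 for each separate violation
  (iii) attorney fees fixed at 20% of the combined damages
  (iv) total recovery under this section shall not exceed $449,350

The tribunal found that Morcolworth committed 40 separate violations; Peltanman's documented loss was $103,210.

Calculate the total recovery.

$228,972

Statutory damages: 40 × $2,190 = $87,600
Combined damages: $103,210 + $87,600 = $190,810
Attorney fees: 20% of $190,810 = $38,162
Total before cap: $190,810 + $38,162 = $228,972
Cap at $449,350: $228,972 is within the cap, no reduction.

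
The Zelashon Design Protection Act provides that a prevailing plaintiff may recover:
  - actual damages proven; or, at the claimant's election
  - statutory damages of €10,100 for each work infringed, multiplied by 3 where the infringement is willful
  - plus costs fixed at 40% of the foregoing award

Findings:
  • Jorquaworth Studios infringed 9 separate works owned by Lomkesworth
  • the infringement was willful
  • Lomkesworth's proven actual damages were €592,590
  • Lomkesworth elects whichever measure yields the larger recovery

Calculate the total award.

Statutory damages: 9 × €10,100 = €90,900
Trebled: 3 × €90,900 = €272,700
Greater of actual damages (€592,590) or enhanced statutory damages (€272,700): €592,590
Costs: 40% of €592,590 = €237,036
Award plus costs: €592,590 + €237,036 = €829,626

€829,626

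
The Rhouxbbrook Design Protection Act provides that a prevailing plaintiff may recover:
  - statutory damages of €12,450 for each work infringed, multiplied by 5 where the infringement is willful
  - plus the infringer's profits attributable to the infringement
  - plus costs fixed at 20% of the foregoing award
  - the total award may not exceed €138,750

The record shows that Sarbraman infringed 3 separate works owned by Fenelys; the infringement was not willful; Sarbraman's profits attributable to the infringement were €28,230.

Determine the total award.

€78,696

Statutory damages: 3 × €12,450 = €37,350
Infringement not willful: no ×5 enhancement.
Combined award: €37,350 + €28,230 = €65,580
Costs: 20% of €65,580 = €13,116
Award plus costs: €65,580 + €13,116 = €78,696
Cap at €138,750: €78,696 is within the cap, no reduction.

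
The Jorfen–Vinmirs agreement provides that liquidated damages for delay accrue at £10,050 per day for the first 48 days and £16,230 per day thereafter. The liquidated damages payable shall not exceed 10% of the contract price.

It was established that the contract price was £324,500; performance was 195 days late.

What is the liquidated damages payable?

First 48 days: 48 × £10,050 = £482,400
Remaining days: (195 − 48) × £16,230 = £2,385,810
Accrued per-day damages: £482,400 + £2,385,810 = £2,868,210
Cap: 10% of £324,500 = £32,450
Cap at £32,450: £2,868,210 exceeds the cap → £32,450

Liquidated damages: £32,450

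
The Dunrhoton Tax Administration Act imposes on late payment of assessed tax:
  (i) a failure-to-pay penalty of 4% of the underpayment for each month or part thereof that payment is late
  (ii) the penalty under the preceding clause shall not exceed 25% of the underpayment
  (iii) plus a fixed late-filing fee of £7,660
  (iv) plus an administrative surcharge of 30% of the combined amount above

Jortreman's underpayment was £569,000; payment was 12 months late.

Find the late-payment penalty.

Accrued rate: 4% × 12 = 48%, capped at 25% → 25%
Failure-to-pay penalty: 25% of £569,000 = £142,250
Penalty before surcharge: £142,250 + £7,660 = £149,910
Administrative surcharge: 30% of £149,910 = £44,973
Total penalty: £149,910 + £44,973 = £194,883

£194,883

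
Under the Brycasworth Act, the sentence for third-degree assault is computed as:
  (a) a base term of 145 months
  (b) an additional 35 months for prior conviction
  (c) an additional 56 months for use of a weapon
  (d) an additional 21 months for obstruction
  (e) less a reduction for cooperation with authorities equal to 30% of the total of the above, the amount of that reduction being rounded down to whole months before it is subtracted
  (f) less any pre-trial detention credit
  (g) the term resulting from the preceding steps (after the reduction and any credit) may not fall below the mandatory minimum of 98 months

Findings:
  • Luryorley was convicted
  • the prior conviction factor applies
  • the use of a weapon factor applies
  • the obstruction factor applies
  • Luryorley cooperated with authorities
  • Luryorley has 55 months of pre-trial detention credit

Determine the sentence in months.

Prior conviction enhancement: +35 months
Use of a weapon enhancement: +56 months
Obstruction enhancement: +21 months
Adjusted term: 145 months + 35 months + 56 months + 21 months = 257 months
Cooperation with authorities reduction: 30% of 257 months = 77 months (rounded down)
After reduction: 257 − 77 = 180 months
Less pre-trial detention credit: 180 months − 55 months = 125 months
Minimum 98 months: 125 months meets the minimum, no increase.

125 months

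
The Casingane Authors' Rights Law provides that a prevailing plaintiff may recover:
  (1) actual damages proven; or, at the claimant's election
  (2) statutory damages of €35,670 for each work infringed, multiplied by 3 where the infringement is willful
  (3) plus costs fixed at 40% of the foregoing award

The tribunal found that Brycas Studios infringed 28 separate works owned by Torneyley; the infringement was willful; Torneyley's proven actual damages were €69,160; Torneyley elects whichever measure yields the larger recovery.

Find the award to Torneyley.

Award: €4,194,792

Statutory damages: 28 × €35,670 = €998,760
Trebled: 3 × €998,760 = €2,996,280
Greater of actual damages (€69,160) or enhanced statutory damages (€2,996,280): €2,996,280
Costs: 40% of €2,996,280 = €1,198,512
Award plus costs: €2,996,280 + €1,198,512 = €4,194,792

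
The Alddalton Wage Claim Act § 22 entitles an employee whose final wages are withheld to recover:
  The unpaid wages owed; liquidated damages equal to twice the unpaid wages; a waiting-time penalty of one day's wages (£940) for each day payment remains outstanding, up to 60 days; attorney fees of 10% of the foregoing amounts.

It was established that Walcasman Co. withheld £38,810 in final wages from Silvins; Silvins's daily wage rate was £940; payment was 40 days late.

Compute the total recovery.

Doubled: 2 × £38,810 = £77,620
Penalty days: min(40, 60) = 40
Waiting-time penalty: 40 × £940 = £37,600
Subtotal: £38,810 + £77,620 + £37,600 = £154,030
Attorney fees: 10% of £154,030 = £15,403
Total award: £154,030 + £15,403 = £169,433

£169,433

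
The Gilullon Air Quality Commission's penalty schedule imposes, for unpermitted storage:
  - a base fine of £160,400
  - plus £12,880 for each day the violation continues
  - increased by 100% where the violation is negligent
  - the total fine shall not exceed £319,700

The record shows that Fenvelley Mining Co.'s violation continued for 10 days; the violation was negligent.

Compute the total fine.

Per-day component: 10 × £12,880 = £128,800
Base plus per-day: £160,400 + £128,800 = £289,200
Enhancement: 100% of £289,200 = £289,200
Enhanced fine: £289,200 + £289,200 = £578,400
Cap at £319,700: £578,400 exceeds the cap → £319,700

£319,700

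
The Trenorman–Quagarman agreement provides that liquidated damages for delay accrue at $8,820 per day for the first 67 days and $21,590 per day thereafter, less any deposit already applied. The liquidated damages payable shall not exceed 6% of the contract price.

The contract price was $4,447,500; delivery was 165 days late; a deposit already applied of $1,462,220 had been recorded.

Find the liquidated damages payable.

First 67 days: 67 × $8,820 = $590,940
Remaining days: (165 − 67) × $21,590 = $2,115,820
Accrued per-day damages: $590,940 + $2,115,820 = $2,706,760
Less deposit already applied: $2,706,760 − $1,462,220 = $1,244,540
Cap: 6% of $4,447,500 = $266,850
Cap at $266,850: $1,244,540 exceeds the cap → $266,850

$266,850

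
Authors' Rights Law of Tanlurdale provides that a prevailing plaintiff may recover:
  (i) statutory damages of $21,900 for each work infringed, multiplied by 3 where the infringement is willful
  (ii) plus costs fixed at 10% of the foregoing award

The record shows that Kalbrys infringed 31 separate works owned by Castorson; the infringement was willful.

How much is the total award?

$2,240,370

Statutory damages: 31 × $21,900 = $678,900
Trebled: 3 × $678,900 = $2,036,700
Costs: 10% of $2,036,700 = $203,670
Award plus costs: $2,036,700 + $203,670 = $2,240,370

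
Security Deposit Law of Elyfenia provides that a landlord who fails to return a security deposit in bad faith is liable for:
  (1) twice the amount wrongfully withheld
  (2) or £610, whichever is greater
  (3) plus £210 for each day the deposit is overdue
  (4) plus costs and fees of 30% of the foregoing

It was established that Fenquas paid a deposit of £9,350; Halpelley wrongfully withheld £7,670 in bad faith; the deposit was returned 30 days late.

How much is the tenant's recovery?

Doubled: 2 × £7,670 = £15,340
Minimum £610: £15,340 meets the minimum, no increase.
Late-return penalty: 30 × £210 = £6,300
Damages plus late penalty: £15,340 + £6,300 = £21,640
Costs and fees: 30% of £21,640 = £6,492
Total recovery: £21,640 + £6,492 = £28,132

Recovery: £28,132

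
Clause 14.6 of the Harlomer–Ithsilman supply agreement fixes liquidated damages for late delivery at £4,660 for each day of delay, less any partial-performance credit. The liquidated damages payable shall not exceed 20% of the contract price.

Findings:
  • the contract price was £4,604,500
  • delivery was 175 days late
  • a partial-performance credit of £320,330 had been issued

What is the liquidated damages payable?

£495,170

Per-day damages: 175 × £4,660 = £815,500
Less partial-performance credit: £815,500 − £320,330 = £495,170
Cap: 20% of £4,604,500 = £920,900
Cap at £920,900: £495,170 is within the cap, no reduction.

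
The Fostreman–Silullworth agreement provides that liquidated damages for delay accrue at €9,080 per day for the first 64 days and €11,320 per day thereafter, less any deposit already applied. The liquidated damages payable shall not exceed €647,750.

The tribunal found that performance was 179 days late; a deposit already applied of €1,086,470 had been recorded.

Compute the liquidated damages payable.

€647,750

First 64 days: 64 × €9,080 = €581,120
Remaining days: (179 − 64) × €11,320 = €1,301,800
Accrued per-day damages: €581,120 + €1,301,800 = €1,882,920
Less deposit already applied: €1,882,920 − €1,086,470 = €796,450
Cap at €647,750: €796,450 exceeds the cap → €647,750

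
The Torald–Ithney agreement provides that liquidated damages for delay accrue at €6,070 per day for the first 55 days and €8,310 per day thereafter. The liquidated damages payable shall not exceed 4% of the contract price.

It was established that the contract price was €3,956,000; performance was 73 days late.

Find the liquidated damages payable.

First 55 days: 55 × €6,070 = €333,850
Remaining days: (73 − 55) × €8,310 = €149,580
Accrued per-day damages: €333,850 + €149,580 = €483,430
Cap: 4% of €3,956,000 = €158,240
Cap at €158,240: €483,430 exceeds the cap → €158,240

Liquidated damages: €158,240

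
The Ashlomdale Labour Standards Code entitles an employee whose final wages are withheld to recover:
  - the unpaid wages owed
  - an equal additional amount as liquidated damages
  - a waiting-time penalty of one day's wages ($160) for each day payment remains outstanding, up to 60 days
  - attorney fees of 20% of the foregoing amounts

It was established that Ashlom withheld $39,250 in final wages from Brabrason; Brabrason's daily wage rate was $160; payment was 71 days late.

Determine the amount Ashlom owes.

$105,720

Liquidated damages (equal amount): $39,250
Penalty days: min(71, 60) = 60
Waiting-time penalty: 60 × $160 = $9,600
Subtotal: $39,250 + $39,250 + $9,600 = $88,100
Attorney fees: 20% of $88,100 = $17,620
Total award: $88,100 + $17,620 = $105,720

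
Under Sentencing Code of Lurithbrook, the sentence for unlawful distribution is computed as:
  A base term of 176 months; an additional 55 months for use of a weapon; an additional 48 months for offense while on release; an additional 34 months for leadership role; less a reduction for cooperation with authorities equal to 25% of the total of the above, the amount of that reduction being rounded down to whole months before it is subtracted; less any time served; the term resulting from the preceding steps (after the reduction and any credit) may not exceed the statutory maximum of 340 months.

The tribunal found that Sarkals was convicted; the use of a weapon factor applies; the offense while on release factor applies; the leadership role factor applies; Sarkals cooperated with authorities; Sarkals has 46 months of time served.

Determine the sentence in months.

Use of a weapon enhancement: +55 months
Offense while on release enhancement: +48 months
Leadership role enhancement: +34 months
Adjusted term: 176 months + 55 months + 48 months + 34 months = 313 months
Cooperation with authorities reduction: 25% of 313 months = 78 months (rounded down)
After reduction: 313 − 78 = 235 months
Less time served: 235 months − 46 months = 189 months
Cap at 340 months: 189 months is within the cap, no reduction.

189 months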